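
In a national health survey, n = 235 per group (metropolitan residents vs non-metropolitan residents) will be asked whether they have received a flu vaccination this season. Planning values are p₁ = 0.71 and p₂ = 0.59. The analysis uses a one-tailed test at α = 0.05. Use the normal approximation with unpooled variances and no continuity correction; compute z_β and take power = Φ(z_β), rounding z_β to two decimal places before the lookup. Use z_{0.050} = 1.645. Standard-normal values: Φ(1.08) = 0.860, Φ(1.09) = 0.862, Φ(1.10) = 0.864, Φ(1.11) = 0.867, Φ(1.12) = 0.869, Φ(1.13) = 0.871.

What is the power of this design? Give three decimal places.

z_β = |p₁−p₂|·√(n/[p₁q₁+p₂q₂]) − z_α
    = 0.12 · √(235/0.4478) − 1.645
    = 0.12 · 22.9082 − 1.645
    = 2.7490 − 1.645 = 1.1040 → 1.10
Power = Φ(1.10) = 0.864.

Power ≈ 0.864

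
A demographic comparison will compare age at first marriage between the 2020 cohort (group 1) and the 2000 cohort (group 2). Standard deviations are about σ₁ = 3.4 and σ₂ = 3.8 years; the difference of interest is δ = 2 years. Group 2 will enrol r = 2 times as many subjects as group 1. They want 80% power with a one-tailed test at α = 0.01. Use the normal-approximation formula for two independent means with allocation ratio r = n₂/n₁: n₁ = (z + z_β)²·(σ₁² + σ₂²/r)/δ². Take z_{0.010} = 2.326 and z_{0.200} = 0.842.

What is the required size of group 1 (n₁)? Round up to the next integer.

n₁ = 48

n₁ = (z_α + z_β)² · (σ₁² + σ₂²/r) / δ²
   = (2.326 + 0.842)² · (3.4² + 3.8²/2) / 2²
   = 10.0362 · (11.56 + 7.22) / 4
   = 10.0362 · 18.78 / 4
   = 47.12
Round up → n₁ = 48; n₂ = r·n₁ = 2 × 48 = 96.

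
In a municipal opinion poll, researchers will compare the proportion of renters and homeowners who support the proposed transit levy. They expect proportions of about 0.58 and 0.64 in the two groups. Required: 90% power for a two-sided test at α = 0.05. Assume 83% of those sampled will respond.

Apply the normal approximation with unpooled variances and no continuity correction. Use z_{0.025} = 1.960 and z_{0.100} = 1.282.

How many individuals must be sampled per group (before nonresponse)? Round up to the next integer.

n = (z_{α/2} + z_β)² · [p₁(1−p₁) + p₂(1−p₂)] / (p₁ − p₂)²
  = (1.960 + 1.282)² · (0.58·0.42 + 0.64·0.36) / (-0.06)²
  = (3.242)² · (0.2436 + 0.2304) / 0.0036
  = 10.5106 · 0.4740 / 0.0036
  = 1383.89
Adjust for 83% response: 1383.89 / 0.83 = 1667.34.
Round up → n = 1668 per group.

n = 1668 per group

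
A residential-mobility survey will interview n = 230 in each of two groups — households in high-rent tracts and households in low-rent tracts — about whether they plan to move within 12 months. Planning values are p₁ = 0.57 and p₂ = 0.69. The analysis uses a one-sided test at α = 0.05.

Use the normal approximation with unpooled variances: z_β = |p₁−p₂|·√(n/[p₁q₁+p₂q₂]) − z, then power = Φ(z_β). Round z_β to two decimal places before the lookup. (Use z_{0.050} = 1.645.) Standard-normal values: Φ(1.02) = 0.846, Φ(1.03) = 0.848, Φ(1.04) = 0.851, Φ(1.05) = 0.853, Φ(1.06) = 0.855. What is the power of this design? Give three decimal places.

z_β = |p₁−p₂|·√(n/[p₁q₁+p₂q₂]) − z_α
    = 0.12 · √(230/0.4590) − 1.645
    = 0.12 · 22.3850 − 1.645
    = 2.6862 − 1.645 = 1.0412 → 1.04
Power = Φ(1.04) = 0.851.

Power ≈ 0.851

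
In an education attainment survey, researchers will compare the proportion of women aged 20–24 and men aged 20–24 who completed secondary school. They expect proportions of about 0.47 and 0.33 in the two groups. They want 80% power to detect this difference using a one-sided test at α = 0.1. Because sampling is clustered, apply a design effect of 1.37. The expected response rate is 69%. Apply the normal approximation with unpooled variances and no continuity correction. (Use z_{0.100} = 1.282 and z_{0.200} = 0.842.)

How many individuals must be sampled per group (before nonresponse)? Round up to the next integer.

n = 215 per group

n = (z_α + z_β)² · [p₁(1−p₁) + p₂(1−p₂)] / (p₁ − p₂)²
  = (1.282 + 0.842)² · (0.47·0.53 + 0.33·0.67) / (0.14)²
  = (2.124)² · (0.2491 + 0.2211) / 0.0196
  = 4.5114 · 0.4702 / 0.0196
  = 108.23
Design effect: 1.37 × 108.23 = 148.27.
Adjust for 69% response: 148.27 / 0.69 = 214.89.
Round up → n = 215 per group.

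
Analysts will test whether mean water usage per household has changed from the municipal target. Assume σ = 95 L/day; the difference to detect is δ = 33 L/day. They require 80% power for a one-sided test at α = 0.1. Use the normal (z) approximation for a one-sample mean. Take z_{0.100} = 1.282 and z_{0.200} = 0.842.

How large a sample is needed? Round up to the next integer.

n = 38

n = (z_α + z_β)² · σ² / δ²
  = (1.282 + 0.842)² · 95² / 33²
  = 4.5114 · 9025 / 1089
  = 37.39
Round up → n = 38.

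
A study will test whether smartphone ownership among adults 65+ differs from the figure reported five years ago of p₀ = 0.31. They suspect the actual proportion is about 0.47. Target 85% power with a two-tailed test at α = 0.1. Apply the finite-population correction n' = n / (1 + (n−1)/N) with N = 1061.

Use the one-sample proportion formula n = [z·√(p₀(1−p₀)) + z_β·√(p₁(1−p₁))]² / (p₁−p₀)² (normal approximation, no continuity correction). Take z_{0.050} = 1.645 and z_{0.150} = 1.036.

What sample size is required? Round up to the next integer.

n = 61

n = [z_{α/2}·√(p₀q₀) + z_β·√(p₁q₁)]² / (p₁ − p₀)²
  = [1.645·√(0.31·0.69) + 1.036·√(0.47·0.53)]² / (0.16)²
  = [1.645·0.4625 + 1.036·0.4991]² / 0.0256
  = [1.2779]² / 0.0256
  = 63.79
Finite-population correction (N = 1061): 63.79 / (1 + (63.79 − 1)/1061) = 60.22.
Round up → n = 61.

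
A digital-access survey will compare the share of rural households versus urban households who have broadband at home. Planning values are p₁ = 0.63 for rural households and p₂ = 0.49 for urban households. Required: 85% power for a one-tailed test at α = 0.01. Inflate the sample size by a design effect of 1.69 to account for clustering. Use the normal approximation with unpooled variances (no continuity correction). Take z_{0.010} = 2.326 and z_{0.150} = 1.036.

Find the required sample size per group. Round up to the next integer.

n = (z_α + z_β)² · [p₁(1−p₁) + p₂(1−p₂)] / (p₁ − p₂)²
  = (2.326 + 1.036)² · (0.63·0.37 + 0.49·0.51) / (0.14)²
  = (3.362)² · (0.2331 + 0.2499) / 0.0196
  = 11.3030 · 0.4830 / 0.0196
  = 278.54
Design effect: 1.69 × 278.54 = 470.73.
Round up → n = 471 per group.

n = 471 per group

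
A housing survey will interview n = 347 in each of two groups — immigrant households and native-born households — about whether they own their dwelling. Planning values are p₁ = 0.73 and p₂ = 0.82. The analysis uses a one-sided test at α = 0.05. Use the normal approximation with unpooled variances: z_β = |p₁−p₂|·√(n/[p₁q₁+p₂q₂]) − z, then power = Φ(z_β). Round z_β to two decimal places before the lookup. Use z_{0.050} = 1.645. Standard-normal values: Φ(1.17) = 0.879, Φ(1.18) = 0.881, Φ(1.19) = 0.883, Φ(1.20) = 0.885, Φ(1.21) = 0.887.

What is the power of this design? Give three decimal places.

Power ≈ 0.887

z_β = |p₁−p₂|·√(n/[p₁q₁+p₂q₂]) − z_α
    = 0.09 · √(347/0.3447) − 1.645
    = 0.09 · 31.7281 − 1.645
    = 2.8555 − 1.645 = 1.2105 → 1.21
Power = Φ(1.21) = 0.887.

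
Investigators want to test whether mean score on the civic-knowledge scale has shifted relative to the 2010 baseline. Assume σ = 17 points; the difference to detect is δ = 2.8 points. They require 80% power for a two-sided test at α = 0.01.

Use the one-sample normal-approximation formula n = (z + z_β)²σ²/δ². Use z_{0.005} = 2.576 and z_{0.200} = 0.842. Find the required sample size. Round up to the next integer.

n = 431

n = (z_{α/2} + z_β)² · σ² / δ²
  = (2.576 + 0.842)² · 17² / 2.8²
  = 11.6827 · 289 / 7.84
  = 430.65
Round up → n = 431.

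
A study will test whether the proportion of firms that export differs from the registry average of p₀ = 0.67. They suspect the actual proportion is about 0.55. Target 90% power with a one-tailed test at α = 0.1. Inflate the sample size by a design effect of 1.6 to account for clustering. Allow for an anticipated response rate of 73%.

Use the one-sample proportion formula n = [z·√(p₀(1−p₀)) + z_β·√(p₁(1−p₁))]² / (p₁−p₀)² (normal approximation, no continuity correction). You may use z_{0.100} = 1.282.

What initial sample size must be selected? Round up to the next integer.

n = 235

n = [z_α·√(p₀q₀) + z_β·√(p₁q₁)]² / (p₁ − p₀)²
  = [1.282·√(0.67·0.33) + 1.282·√(0.55·0.45)]² / (-0.12)²
  = [1.282·0.4702 + 1.282·0.4975]² / 0.0144
  = [1.2406]² / 0.0144
  = 106.88
Design effect: 1.6 × 106.88 = 171.01.
Adjust for 73% response: 171.01 / 0.73 = 234.26.
Round up → n = 235.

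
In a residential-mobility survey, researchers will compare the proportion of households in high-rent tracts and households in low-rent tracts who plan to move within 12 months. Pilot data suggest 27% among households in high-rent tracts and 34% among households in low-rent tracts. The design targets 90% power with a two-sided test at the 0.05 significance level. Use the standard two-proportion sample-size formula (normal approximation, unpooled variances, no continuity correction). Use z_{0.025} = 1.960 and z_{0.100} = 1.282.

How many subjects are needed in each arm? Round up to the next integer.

n = 905 per group

n = (z_{α/2} + z_β)² · [p₁(1−p₁) + p₂(1−p₂)] / (p₁ − p₂)²
  = (1.960 + 1.282)² · (0.27·0.73 + 0.34·0.66) / (-0.07)²
  = (3.242)² · (0.1971 + 0.2244) / 0.0049
  = 10.5106 · 0.4215 / 0.0049
  = 904.12
Round up → n = 905 per group.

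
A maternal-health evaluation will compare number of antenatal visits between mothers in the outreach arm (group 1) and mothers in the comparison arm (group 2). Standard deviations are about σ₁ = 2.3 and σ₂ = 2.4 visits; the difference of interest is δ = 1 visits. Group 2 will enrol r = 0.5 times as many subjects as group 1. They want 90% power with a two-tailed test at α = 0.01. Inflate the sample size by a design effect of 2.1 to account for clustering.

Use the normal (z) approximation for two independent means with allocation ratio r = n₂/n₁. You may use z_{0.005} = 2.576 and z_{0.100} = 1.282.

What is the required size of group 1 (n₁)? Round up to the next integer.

n₁ = 526

n₁ = (z_{α/2} + z_β)² · (σ₁² + σ₂²/r) / δ²
   = (2.576 + 1.282)² · (2.3² + 2.4²/0.5) / 1²
   = 14.8842 · (5.29 + 11.52) / 1
   = 14.8842 · 16.81 / 1
   = 250.20
Design effect: 2.1 × 250.20 = 525.43.
Round up → n₁ = 526; n₂ = r·n₁ = 0.5 × 526 = 263.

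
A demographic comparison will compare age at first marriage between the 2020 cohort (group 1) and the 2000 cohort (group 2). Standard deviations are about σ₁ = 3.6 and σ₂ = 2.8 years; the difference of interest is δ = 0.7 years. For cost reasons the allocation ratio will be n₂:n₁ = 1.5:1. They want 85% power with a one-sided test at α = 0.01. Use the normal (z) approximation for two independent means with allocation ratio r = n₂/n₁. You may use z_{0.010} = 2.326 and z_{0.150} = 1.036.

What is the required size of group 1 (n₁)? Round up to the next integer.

n₁ = 420

n₁ = (z_α + z_β)² · (σ₁² + σ₂²/r) / δ²
   = (2.326 + 1.036)² · (3.6² + 2.8²/1.5) / 0.7²
   = 11.3030 · (12.96 + 5.2267) / 0.49
   = 11.3030 · 18.1867 / 0.49
   = 419.52
Round up → n₁ = 420; n₂ = r·n₁ = 1.5 × 420 = 630.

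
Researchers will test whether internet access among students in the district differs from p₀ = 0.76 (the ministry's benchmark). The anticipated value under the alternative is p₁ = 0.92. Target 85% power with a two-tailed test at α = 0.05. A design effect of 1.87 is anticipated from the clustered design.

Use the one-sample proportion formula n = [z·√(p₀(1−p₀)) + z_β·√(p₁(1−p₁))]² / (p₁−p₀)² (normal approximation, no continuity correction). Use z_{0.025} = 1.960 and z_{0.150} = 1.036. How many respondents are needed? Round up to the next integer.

n = 92

n = [z_{α/2}·√(p₀q₀) + z_β·√(p₁q₁)]² / (p₁ − p₀)²
  = [1.960·√(0.76·0.24) + 1.036·√(0.92·0.08)]² / (0.16)²
  = [1.960·0.4271 + 1.036·0.2713]² / 0.0256
  = [1.1181]² / 0.0256
  = 48.84
Design effect: 1.87 × 48.84 = 91.33.
Round up → n = 92.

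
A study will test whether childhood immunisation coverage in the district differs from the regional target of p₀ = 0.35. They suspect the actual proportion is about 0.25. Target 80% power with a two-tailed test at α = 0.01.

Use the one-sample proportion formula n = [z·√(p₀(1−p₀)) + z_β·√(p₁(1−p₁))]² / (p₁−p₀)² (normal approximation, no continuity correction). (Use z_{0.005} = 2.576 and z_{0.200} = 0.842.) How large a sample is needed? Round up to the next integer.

n = 254

n = [z_{α/2}·√(p₀q₀) + z_β·√(p₁q₁)]² / (p₁ − p₀)²
  = [2.576·√(0.35·0.65) + 0.842·√(0.25·0.75)]² / (-0.10)²
  = [2.576·0.4770 + 0.842·0.4330]² / 0.0100
  = [1.5933]² / 0.0100
  = 253.85
Round up → n = 254.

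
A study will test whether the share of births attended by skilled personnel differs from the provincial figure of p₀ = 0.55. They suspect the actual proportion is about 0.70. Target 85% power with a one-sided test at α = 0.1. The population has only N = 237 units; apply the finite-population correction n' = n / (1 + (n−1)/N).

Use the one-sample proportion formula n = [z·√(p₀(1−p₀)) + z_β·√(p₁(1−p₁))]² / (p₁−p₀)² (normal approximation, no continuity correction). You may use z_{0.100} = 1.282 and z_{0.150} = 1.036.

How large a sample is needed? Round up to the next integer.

n = [z_α·√(p₀q₀) + z_β·√(p₁q₁)]² / (p₁ − p₀)²
  = [1.282·√(0.55·0.45) + 1.036·√(0.70·0.30)]² / (0.15)²
  = [1.282·0.4975 + 1.036·0.4583]² / 0.0225
  = [1.1125]² / 0.0225
  = 55.01
Finite-population correction (N = 237): 55.01 / (1 + (55.01 − 1)/237) = 44.80.
Round up → n = 45.

n = 45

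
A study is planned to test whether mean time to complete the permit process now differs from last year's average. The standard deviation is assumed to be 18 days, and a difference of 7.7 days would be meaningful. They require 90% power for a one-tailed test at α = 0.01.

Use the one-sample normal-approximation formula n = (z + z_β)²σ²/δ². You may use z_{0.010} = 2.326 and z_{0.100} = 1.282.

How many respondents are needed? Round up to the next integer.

n = (z_α + z_β)² · σ² / δ²
  = (2.326 + 1.282)² · 18² / 7.7²
  = 13.0177 · 324 / 59.29
  = 71.14
Round up → n = 72.

n = 72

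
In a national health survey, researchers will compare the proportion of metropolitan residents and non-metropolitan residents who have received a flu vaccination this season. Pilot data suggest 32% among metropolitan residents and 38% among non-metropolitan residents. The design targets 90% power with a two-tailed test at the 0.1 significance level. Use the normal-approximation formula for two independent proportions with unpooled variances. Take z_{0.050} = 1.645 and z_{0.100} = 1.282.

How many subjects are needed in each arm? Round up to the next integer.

n = 1079 per group

n = (z_{α/2} + z_β)² · [p₁(1−p₁) + p₂(1−p₂)] / (p₁ − p₂)²
  = (1.645 + 1.282)² · (0.32·0.68 + 0.38·0.62) / (-0.06)²
  = (2.927)² · (0.2176 + 0.2356) / 0.0036
  = 8.5673 · 0.4532 / 0.0036
  = 1078.53
Round up → n = 1079 per group.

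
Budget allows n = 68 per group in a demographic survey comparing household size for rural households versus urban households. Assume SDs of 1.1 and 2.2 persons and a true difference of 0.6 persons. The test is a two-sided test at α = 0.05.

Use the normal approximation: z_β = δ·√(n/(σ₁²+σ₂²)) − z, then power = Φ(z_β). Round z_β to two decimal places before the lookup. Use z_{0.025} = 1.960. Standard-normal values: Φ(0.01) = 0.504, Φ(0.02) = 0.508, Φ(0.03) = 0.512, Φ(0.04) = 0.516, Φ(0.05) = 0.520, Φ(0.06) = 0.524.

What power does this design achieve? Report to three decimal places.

Power ≈ 0.520

z_β = δ·√(n/(σ₁²+σ₂²)) − z_{α/2}
    = 0.6 · √(68/6.05) − 1.960
    = 0.6 · 3.35256 − 1.960
    = 2.0115 − 1.960 = 0.0515 → 0.05
Power = Φ(0.05) = 0.520.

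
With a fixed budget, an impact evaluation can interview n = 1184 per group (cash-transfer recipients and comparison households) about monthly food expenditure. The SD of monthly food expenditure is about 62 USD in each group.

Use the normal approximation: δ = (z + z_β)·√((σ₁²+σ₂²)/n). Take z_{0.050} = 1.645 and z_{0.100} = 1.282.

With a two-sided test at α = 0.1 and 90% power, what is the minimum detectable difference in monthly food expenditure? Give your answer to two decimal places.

Minimum detectable difference ≈ 7.46 USD

δ = (z_{α/2} + z_β) · √((σ₁²+σ₂²)/n)
  = (1.645 + 1.282) · √(7688/1184)
  = 2.927 · √6.4932
  = 2.927 · 2.5482
  = 7.4585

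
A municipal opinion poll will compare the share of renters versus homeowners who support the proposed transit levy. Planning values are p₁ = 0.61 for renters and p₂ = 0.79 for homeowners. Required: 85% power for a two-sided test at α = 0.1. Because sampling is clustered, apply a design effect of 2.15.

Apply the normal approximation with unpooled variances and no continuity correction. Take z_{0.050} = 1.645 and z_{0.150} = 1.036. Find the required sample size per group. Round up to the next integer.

n = 193 per group

n = (z_{α/2} + z_β)² · [p₁(1−p₁) + p₂(1−p₂)] / (p₁ − p₂)²
  = (1.645 + 1.036)² · (0.61·0.39 + 0.79·0.21) / (-0.18)²
  = (2.681)² · (0.2379 + 0.1659) / 0.0324
  = 7.1878 · 0.4038 / 0.0324
  = 89.58
Design effect: 2.15 × 89.58 = 192.60.
Round up → n = 193 per group.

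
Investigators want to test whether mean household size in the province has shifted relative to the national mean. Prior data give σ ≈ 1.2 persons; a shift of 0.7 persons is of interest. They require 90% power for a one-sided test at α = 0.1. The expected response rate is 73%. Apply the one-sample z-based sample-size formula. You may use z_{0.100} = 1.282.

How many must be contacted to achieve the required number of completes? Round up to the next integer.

n = 27

n = (z_α + z_β)² · σ² / δ²
  = (1.282 + 1.282)² · 1.2² / 0.7²
  = 6.5741 · 1.44 / 0.49
  = 19.32
Adjust for 73% response: 19.32 / 0.73 = 26.47.
Round up → n = 27.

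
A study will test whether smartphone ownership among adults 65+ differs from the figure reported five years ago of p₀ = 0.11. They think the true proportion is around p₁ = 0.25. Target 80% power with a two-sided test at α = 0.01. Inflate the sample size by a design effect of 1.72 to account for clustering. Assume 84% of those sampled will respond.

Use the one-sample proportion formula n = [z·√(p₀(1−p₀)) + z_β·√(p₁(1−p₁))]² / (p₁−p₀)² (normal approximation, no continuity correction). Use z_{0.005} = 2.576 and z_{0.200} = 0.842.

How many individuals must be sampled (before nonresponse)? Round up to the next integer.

n = 144

n = [z_{α/2}·√(p₀q₀) + z_β·√(p₁q₁)]² / (p₁ − p₀)²
  = [2.576·√(0.11·0.89) + 0.842·√(0.25·0.75)]² / (0.14)²
  = [2.576·0.3129 + 0.842·0.4330]² / 0.0196
  = [1.1706]² / 0.0196
  = 69.91
Design effect: 1.72 × 69.91 = 120.25.
Adjust for 84% response: 120.25 / 0.84 = 143.16.
Round up → n = 144.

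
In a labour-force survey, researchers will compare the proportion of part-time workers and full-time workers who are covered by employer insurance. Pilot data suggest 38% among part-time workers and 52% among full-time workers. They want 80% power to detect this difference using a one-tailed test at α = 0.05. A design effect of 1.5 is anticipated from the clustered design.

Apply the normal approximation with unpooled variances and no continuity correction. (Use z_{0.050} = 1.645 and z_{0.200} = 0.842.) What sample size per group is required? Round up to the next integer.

n = 230 per group

n = (z_α + z_β)² · [p₁(1−p₁) + p₂(1−p₂)] / (p₁ − p₂)²
  = (1.645 + 0.842)² · (0.38·0.62 + 0.52·0.48) / (-0.14)²
  = (2.487)² · (0.2356 + 0.2496) / 0.0196
  = 6.1852 · 0.4852 / 0.0196
  = 153.11
Design effect: 1.5 × 153.11 = 229.67.
Round up → n = 230 per group.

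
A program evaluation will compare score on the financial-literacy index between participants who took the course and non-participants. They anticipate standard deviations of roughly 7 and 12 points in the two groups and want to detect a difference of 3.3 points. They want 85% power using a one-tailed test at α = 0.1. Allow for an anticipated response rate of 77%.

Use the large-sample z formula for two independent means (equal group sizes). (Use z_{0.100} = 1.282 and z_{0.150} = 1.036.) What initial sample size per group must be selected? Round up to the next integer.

n = (z_α + z_β)² · (σ₁² + σ₂²) / δ²
  = (1.282 + 1.036)² · (7² + 12² = 193) / 3.3²
  = 5.3731 · 193 / 10.89
  = 95.23
Adjust for 77% response: 95.23 / 0.77 = 123.67.
Round up → n = 124 per group.

n = 124 per group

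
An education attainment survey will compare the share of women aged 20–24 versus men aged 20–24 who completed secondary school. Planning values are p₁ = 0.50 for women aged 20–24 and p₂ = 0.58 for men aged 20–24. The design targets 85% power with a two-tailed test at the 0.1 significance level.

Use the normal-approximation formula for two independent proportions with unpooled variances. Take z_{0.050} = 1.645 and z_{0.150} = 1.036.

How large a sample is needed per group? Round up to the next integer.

n = 555 per group

n = (z_{α/2} + z_β)² · [p₁(1−p₁) + p₂(1−p₂)] / (p₁ − p₂)²
  = (1.645 + 1.036)² · (0.50·0.50 + 0.58·0.42) / (-0.08)²
  = (2.681)² · (0.2500 + 0.2436) / 0.0064
  = 7.1878 · 0.4936 / 0.0064
  = 554.36
Round up → n = 555 per group.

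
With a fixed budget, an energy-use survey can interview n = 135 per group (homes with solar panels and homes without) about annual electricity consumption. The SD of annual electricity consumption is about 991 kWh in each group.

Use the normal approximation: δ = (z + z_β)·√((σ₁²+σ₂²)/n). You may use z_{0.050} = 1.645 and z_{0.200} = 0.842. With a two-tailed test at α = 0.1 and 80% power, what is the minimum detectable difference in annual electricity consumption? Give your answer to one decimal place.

δ = (z_{α/2} + z_β) · √((σ₁²+σ₂²)/n)
  = (1.645 + 0.842) · √(1964162/135)
  = 2.487 · √14549.3
  = 2.487 · 120.6207
  = 299.9836

Minimum detectable difference ≈ 300.0 kWh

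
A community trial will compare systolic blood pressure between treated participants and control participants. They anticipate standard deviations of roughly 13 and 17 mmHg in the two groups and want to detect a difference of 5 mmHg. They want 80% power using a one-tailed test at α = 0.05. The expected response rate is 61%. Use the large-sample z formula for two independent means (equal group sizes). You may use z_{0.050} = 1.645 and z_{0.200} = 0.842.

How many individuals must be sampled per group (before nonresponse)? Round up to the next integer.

n = (z_α + z_β)² · (σ₁² + σ₂²) / δ²
  = (1.645 + 0.842)² · (13² + 17² = 458) / 5²
  = 6.1852 · 458 / 25
  = 113.31
Adjust for 61% response: 113.31 / 0.61 = 185.76.
Round up → n = 186 per group.

n = 186 per group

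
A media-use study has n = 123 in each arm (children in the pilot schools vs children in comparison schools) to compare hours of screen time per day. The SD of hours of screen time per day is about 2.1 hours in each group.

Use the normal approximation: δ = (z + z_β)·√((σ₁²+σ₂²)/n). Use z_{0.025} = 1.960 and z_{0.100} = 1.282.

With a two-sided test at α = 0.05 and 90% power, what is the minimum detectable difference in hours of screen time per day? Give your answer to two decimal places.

Minimum detectable difference ≈ 0.87 hours

δ = (z_{α/2} + z_β) · √((σ₁²+σ₂²)/n)
  = (1.960 + 1.282) · √(8.82/123)
  = 3.242 · √0.07171
  = 3.242 · 0.2678
  = 0.8681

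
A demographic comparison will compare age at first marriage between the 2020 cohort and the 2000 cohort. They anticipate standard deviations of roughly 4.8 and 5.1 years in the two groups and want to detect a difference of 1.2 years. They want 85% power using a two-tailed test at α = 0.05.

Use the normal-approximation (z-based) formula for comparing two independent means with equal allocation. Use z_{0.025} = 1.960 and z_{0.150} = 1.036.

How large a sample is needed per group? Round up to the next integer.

n = (z_{α/2} + z_β)² · (σ₁² + σ₂²) / δ²
  = (1.960 + 1.036)² · (4.8² + 5.1² = 49.05) / 1.2²
  = 8.9760 · 49.05 / 1.44
  = 305.75
Round up → n = 306 per group.

n = 306 per group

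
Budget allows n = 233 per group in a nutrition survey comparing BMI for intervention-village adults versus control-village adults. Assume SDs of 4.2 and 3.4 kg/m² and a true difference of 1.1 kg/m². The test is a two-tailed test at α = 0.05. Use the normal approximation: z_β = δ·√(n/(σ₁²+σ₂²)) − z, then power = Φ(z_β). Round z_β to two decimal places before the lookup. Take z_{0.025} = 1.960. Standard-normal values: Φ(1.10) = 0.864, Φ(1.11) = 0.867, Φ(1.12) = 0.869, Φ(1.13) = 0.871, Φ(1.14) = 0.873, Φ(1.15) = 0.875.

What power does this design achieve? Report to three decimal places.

Power ≈ 0.875

z_β = δ·√(n/(σ₁²+σ₂²)) − z_{α/2}
    = 1.1 · √(233/29.2) − 1.960
    = 1.1 · 2.82479 − 1.960
    = 3.1073 − 1.960 = 1.1473 → 1.15
Power = Φ(1.15) = 0.875.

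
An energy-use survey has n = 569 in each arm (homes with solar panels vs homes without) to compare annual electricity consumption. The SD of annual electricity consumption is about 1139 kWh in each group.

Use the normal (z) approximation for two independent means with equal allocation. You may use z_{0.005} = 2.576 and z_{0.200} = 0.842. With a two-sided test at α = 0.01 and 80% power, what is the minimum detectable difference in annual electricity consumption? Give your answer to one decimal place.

δ = (z_{α/2} + z_β) · √((σ₁²+σ₂²)/n)
  = (2.576 + 0.842) · √(2594642/569)
  = 3.418 · √4560.0
  = 3.418 · 67.5278
  = 230.8100

Minimum detectable difference ≈ 230.8 kWh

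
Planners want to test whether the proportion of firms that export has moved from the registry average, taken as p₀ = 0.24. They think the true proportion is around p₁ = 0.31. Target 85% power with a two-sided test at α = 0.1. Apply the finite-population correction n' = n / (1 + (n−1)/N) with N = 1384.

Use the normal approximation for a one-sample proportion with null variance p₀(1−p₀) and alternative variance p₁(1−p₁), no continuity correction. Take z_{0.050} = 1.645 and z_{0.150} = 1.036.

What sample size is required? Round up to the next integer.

n = [z_{α/2}·√(p₀q₀) + z_β·√(p₁q₁)]² / (p₁ − p₀)²
  = [1.645·√(0.24·0.76) + 1.036·√(0.31·0.69)]² / (0.07)²
  = [1.645·0.4271 + 1.036·0.4625]² / 0.0049
  = [1.1817]² / 0.0049
  = 284.98
Finite-population correction (N = 1384): 284.98 / (1 + (284.98 − 1)/1384) = 236.46.
Round up → n = 237.

n = 237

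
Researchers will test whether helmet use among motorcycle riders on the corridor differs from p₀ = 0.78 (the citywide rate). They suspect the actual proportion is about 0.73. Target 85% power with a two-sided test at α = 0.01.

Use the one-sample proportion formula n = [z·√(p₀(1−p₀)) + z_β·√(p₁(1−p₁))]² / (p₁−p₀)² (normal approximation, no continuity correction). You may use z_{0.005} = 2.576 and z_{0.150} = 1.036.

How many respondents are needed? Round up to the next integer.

n = 933

n = [z_{α/2}·√(p₀q₀) + z_β·√(p₁q₁)]² / (p₁ − p₀)²
  = [2.576·√(0.78·0.22) + 1.036·√(0.73·0.27)]² / (-0.05)²
  = [2.576·0.4142 + 1.036·0.4440]² / 0.0025
  = [1.5270]² / 0.0025
  = 932.74
Round up → n = 933.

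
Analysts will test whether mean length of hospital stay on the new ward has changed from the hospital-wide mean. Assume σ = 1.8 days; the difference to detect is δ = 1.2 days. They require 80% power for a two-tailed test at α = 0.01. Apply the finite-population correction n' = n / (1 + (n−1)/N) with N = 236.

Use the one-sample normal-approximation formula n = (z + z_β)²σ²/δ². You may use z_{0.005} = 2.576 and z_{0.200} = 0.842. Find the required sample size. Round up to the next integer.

n = 24

n = (z_{α/2} + z_β)² · σ² / δ²
  = (2.576 + 0.842)² · 1.8² / 1.2²
  = 11.6827 · 3.24 / 1.44
  = 26.29
Finite-population correction (N = 236): 26.29 / (1 + (26.29 − 1)/236) = 23.74.
Round up → n = 24.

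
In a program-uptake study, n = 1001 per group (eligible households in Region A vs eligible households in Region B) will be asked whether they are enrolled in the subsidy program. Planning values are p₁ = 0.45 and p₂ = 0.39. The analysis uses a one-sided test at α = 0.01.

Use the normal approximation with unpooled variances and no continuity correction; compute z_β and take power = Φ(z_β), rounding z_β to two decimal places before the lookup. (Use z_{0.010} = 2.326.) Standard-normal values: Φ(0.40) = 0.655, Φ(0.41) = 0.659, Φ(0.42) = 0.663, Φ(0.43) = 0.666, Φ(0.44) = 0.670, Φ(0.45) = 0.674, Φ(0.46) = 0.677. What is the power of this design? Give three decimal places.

z_β = |p₁−p₂|·√(n/[p₁q₁+p₂q₂]) − z_α
    = 0.06 · √(1001/0.4854) − 2.326
    = 0.06 · 45.4116 − 2.326
    = 2.7247 − 2.326 = 0.3987 → 0.40
Power = Φ(0.40) = 0.655.

Power ≈ 0.655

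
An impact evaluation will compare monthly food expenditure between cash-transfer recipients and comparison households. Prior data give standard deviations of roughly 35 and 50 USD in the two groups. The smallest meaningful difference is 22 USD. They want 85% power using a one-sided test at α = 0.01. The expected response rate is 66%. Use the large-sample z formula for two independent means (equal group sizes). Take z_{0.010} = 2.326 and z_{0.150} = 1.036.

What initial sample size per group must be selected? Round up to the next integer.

n = 132 per group

n = (z_α + z_β)² · (σ₁² + σ₂²) / δ²
  = (2.326 + 1.036)² · (35² + 50² = 3725) / 22²
  = 11.3030 · 3725 / 484
  = 86.99
Adjust for 66% response: 86.99 / 0.66 = 131.81.
Round up → n = 132 per group.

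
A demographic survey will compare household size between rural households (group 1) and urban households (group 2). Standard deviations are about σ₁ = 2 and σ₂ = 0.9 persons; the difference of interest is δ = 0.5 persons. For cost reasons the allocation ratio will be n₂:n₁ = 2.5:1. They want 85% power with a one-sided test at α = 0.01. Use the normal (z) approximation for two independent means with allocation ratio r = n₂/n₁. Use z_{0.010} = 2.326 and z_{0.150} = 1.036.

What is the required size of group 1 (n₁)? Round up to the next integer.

n₁ = 196

n₁ = (z_α + z_β)² · (σ₁² + σ₂²/r) / δ²
   = (2.326 + 1.036)² · (2² + 0.9²/2.5) / 0.5²
   = 11.3030 · (4 + 0.324) / 0.25
   = 11.3030 · 4.324 / 0.25
   = 195.50
Round up → n₁ = 196; n₂ = r·n₁ = 2.5 × 196 = 490.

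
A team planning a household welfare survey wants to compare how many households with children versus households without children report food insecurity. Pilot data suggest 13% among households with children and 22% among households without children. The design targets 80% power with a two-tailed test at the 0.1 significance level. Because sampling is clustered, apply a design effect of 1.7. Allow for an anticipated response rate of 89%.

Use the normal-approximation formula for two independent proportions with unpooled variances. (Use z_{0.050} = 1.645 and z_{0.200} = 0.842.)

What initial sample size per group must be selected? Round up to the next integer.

n = 416 per group

n = (z_{α/2} + z_β)² · [p₁(1−p₁) + p₂(1−p₂)] / (p₁ − p₂)²
  = (1.645 + 0.842)² · (0.13·0.87 + 0.22·0.78) / (-0.09)²
  = (2.487)² · (0.1131 + 0.1716) / 0.0081
  = 6.1852 · 0.2847 / 0.0081
  = 217.40
Design effect: 1.7 × 217.40 = 369.58.
Adjust for 89% response: 369.58 / 0.89 = 415.25.
Round up → n = 416 per group.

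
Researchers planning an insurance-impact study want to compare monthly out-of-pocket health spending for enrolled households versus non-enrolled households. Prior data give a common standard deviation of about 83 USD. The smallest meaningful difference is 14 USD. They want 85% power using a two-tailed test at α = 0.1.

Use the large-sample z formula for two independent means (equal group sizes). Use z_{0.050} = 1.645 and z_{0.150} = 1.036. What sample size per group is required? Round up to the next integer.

n = (z_{α/2} + z_β)² · (σ₁² + σ₂²) / δ²
  = (1.645 + 1.036)² · (2·83² = 13778) / 14²
  = 7.1878 · 13778 / 196
  = 505.27
Round up → n = 506 per group.

n = 506 per group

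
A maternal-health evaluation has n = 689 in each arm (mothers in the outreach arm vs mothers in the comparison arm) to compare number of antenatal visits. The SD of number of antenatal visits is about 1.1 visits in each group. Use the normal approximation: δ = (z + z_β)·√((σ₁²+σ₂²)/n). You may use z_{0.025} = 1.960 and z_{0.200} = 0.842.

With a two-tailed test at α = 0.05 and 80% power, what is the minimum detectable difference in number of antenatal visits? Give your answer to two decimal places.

δ = (z_{α/2} + z_β) · √((σ₁²+σ₂²)/n)
  = (1.960 + 0.842) · √(2.42/689)
  = 2.802 · √0.00351
  = 2.802 · 0.0593
  = 0.1661

Minimum detectable difference ≈ 0.17 visits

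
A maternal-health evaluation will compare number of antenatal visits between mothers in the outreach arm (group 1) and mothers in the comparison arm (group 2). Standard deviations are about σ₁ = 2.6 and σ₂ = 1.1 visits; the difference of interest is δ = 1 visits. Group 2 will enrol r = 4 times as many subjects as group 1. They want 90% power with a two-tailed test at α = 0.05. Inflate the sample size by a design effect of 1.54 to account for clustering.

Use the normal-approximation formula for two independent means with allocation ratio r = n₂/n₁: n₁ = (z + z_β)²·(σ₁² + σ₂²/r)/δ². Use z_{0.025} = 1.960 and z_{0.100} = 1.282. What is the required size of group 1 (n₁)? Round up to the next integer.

n₁ = 115

n₁ = (z_{α/2} + z_β)² · (σ₁² + σ₂²/r) / δ²
   = (1.960 + 1.282)² · (2.6² + 1.1²/4) / 1²
   = 10.5106 · (6.76 + 0.3025) / 1
   = 10.5106 · 7.0625 / 1
   = 74.23
Design effect: 1.54 × 74.23 = 114.32.
Round up → n₁ = 115; n₂ = r·n₁ = 4 × 115 = 460.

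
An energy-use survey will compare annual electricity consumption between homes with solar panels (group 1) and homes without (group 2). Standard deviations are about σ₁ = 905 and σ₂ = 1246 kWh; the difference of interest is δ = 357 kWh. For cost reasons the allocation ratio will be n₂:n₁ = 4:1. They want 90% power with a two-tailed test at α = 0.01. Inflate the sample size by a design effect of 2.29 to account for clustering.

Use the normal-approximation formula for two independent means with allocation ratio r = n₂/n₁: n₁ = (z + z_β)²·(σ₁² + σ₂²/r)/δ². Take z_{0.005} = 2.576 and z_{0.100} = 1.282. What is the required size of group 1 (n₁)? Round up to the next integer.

n₁ = 323

n₁ = (z_{α/2} + z_β)² · (σ₁² + σ₂²/r) / δ²
   = (2.576 + 1.282)² · (905² + 1246²/4) / 357²
   = 14.8842 · (819025 + 388129) / 127449
   = 14.8842 · 1207154 / 127449
   = 140.98
Design effect: 2.29 × 140.98 = 322.84.
Round up → n₁ = 323; n₂ = r·n₁ = 4 × 323 = 1292.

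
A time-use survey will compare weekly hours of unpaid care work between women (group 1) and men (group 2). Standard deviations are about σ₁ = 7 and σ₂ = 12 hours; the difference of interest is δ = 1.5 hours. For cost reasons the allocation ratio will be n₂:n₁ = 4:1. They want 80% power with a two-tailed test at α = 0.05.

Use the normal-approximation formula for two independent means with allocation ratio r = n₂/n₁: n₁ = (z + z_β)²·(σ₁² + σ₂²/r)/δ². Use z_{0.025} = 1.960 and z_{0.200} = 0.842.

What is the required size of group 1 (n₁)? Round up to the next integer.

n₁ = (z_{α/2} + z_β)² · (σ₁² + σ₂²/r) / δ²
   = (1.960 + 0.842)² · (7² + 12²/4) / 1.5²
   = 7.8512 · (49 + 36) / 2.25
   = 7.8512 · 85 / 2.25
   = 296.60
Round up → n₁ = 297; n₂ = r·n₁ = 4 × 297 = 1188.

n₁ = 297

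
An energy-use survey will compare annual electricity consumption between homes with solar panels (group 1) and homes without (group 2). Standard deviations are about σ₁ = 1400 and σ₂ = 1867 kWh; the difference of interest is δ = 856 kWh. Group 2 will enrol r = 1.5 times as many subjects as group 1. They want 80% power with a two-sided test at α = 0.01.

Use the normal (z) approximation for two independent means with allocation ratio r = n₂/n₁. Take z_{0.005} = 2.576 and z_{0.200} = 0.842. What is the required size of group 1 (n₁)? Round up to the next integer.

n₁ = (z_{α/2} + z_β)² · (σ₁² + σ₂²/r) / δ²
   = (2.576 + 0.842)² · (1400² + 1867²/1.5) / 856²
   = 11.6827 · (1960000 + 2323792.7) / 732736
   = 11.6827 · 4283792.7 / 732736
   = 68.30
Round up → n₁ = 69; n₂ = r·n₁ = 1.5 × 69 = 104.

n₁ = 69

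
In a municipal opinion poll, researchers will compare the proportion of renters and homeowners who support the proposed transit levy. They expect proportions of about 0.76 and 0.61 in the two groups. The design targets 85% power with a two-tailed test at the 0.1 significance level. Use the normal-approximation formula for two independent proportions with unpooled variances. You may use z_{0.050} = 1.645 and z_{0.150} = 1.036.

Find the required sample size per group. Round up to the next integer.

n = 135 per group

n = (z_{α/2} + z_β)² · [p₁(1−p₁) + p₂(1−p₂)] / (p₁ − p₂)²
  = (1.645 + 1.036)² · (0.76·0.24 + 0.61·0.39) / (0.15)²
  = (2.681)² · (0.1824 + 0.2379) / 0.0225
  = 7.1878 · 0.4203 / 0.0225
  = 134.27
Round up → n = 135 per group.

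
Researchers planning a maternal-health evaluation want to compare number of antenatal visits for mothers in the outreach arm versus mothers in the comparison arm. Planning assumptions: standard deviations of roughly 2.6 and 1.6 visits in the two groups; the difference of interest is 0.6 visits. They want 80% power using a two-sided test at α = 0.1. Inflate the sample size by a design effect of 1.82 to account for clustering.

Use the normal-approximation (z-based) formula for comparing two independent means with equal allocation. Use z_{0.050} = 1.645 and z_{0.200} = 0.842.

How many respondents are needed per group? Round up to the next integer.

n = (z_{α/2} + z_β)² · (σ₁² + σ₂²) / δ²
  = (1.645 + 0.842)² · (2.6² + 1.6² = 9.32) / 0.6²
  = 6.1852 · 9.32 / 0.36
  = 160.13
Design effect: 1.82 × 160.13 = 291.43.
Round up → n = 292 per group.

n = 292 per group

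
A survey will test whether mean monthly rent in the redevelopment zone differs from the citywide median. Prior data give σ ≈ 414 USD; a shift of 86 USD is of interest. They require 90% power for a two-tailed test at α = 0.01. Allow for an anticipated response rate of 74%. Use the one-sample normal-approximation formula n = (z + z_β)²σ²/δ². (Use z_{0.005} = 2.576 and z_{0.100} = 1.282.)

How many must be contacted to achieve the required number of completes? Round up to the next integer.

n = (z_{α/2} + z_β)² · σ² / δ²
  = (2.576 + 1.282)² · 414² / 86²
  = 14.8842 · 171396 / 7396
  = 344.93
Adjust for 74% response: 344.93 / 0.74 = 466.12.
Round up → n = 467.

n = 467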